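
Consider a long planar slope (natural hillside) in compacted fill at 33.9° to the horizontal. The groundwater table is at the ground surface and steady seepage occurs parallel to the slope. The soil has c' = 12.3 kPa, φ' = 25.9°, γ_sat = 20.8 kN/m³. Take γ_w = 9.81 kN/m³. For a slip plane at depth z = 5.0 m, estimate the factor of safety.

With seepage parallel to the slope and the water table at the surface, the effective normal stress on the slip plane uses the buoyant unit weight γ' = γ_sat − γ_w while the driving shear stress uses γ_sat:
FS = [c' + γ' z cos²β tanφ'] / [γ_sat z sinβ cosβ]
γ' = 20.8 − 9.81 = 10.99 kN/m³
Numerator = 12.3 + 10.99·5.0·cos²33.9°·tan25.9° = 12.3 + 10.99·5.0·0.6889·0.4856 = 30.682 kPa
Denominator = 20.8·5.0·sin33.9°·cos33.9° = 20.8·5.0·0.5577·0.8300 = 48.145 kPa
FS = 30.682 / 48.145 = 0.637

FS = 0.64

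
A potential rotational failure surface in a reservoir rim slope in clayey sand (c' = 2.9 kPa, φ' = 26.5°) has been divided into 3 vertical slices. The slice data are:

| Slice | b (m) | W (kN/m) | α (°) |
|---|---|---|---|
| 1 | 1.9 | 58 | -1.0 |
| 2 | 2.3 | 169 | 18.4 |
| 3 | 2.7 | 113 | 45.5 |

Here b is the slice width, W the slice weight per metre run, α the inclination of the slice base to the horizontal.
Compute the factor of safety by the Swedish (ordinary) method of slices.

FS = 1.29

Ordinary method of slices: FS = Σ[c'·Δl_i + (W_i cosα_i)·tanφ'] / Σ W_i sinα_i, with Δl_i = b_i / cosα_i.
Slice 1: Δl = 1.9/cos(-1.0°) = 1.900 m; N'_1 = 58·cos(-1.0°) = 58.0; c'Δl = 5.51; W sinα = -1.0
Slice 2: Δl = 2.3/cos18.4° = 2.424 m; N'_2 = 169·cos18.4° = 160.4; c'Δl = 7.03; W sinα = 53.3
Slice 3: Δl = 2.7/cos45.5° = 3.852 m; N'_3 = 113·cos45.5° = 79.2; c'Δl = 11.17; W sinα = 80.6
Σc'Δl = 23.7 kN/m; ΣN' = 297.6 kN/m; ΣW sinα = 132.9 kN/m
Resisting = 23.7 + 297.6·tan26.5° = 23.7 + 148.4 = 172.1 kN/m
FS = 172.1 / 132.9 = 1.294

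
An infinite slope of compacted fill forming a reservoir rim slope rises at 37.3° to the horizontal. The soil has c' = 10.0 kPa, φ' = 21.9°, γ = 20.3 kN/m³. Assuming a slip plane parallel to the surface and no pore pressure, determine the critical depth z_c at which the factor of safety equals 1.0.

z_c = 2.16 m

Setting FS = 1.00 in FS = [c' + γz cos²β tanφ'] / [γz sinβ cosβ] and solving for z:
z = c' / [γ cosβ (FS·sinβ − cosβ·tanφ')]
  = 10.0 / [20.3·cos37.3°·(1.00·sin37.3° − cos37.3°·tan21.9°)]
  = 10.0 / [20.3·0.7955·(1.00·0.6060 − 0.7955·0.4020)]
  = 10.0 / 4.6218 = 2.164 m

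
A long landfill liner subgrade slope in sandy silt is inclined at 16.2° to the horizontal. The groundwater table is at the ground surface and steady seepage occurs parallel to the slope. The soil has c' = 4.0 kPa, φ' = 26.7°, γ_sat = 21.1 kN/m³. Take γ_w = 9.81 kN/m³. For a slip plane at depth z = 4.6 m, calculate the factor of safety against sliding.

FS = 1.08

With seepage parallel to the slope and the water table at the surface, the effective normal stress on the slip plane uses the buoyant unit weight γ' = γ_sat − γ_w while the driving shear stress uses γ_sat:
FS = [c' + γ' z cos²β tanφ'] / [γ_sat z sinβ cosβ]
γ' = 21.1 − 9.81 = 11.29 kN/m³
Numerator = 4.0 + 11.29·4.6·cos²16.2°·tan26.7° = 4.0 + 11.29·4.6·0.9222·0.5029 = 28.087 kPa
Denominator = 21.1·4.6·sin16.2°·cos16.2° = 21.1·4.6·0.2790·0.9603 = 26.004 kPa
FS = 28.087 / 26.004 = 1.080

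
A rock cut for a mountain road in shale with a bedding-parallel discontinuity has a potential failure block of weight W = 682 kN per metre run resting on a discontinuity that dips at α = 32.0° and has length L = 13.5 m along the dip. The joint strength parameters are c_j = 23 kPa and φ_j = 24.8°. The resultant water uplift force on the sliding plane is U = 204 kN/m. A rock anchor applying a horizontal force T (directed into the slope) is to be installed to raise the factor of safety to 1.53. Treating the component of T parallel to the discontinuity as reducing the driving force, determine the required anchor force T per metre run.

T = 45 kN/m

Resolving forces along and normal to the sliding plane, with the horizontal anchor force T adding T·sinα to the effective normal force and T·cosα acting up the plane against the driving force:
FS = [c_jL + (W cosα − U + T sinα) tanφ_j] / [W sinα − T cosα]
Without the anchor: N' = 374.4 kN/m, driving T_d = 361.4 kN/m, resisting R = 23·13.5 + 374.4·tan24.8° = 483.5 kN/m, FS = 1.34.
Setting FS = 1.53 and solving for T:
1.53·(361.4 − T cos32.0°) = 483.5 + T sin32.0°·tan24.8°
T·(sin32.0°·tan24.8° + 1.53·cos32.0°) = 1.53·361.4 − 483.5
T·(0.5299·0.4621 + 1.53·0.8480) = 552.9 − 483.5 = 69.5
T·1.5424 = 69.5
T = 45.0 kN/m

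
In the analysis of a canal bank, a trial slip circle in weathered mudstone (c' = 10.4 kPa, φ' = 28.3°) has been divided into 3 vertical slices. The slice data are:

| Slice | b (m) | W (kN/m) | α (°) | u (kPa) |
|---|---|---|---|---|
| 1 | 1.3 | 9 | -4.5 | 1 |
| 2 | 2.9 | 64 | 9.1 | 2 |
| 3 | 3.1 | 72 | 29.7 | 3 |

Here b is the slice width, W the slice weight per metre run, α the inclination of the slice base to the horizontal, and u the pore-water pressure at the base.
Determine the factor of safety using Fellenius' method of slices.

FS = 3.20

Ordinary method of slices: FS = Σ[c'·Δl_i + (W_i cosα_i − u_i·Δl_i)·tanφ'] / Σ W_i sinα_i, with Δl_i = b_i / cosα_i.
Slice 1: Δl = 1.3/cos(-4.5°) = 1.304 m; N'_1 = 9·cos(-4.5°) − 1·1.304 = 7.7; c'Δl = 13.56; W sinα = -0.7
Slice 2: Δl = 2.9/cos9.1° = 2.937 m; N'_2 = 64·cos9.1° − 2·2.937 = 57.3; c'Δl = 30.54; W sinα = 10.1
Slice 3: Δl = 3.1/cos29.7° = 3.569 m; N'_3 = 72·cos29.7° − 3·3.569 = 51.8; c'Δl = 37.12; W sinα = 35.7
Σc'Δl = 81.2 kN/m; ΣN' = 116.8 kN/m; ΣW sinα = 45.1 kN/m
Resisting = 81.2 + 116.8·tan28.3° = 81.2 + 62.9 = 144.1 kN/m
FS = 144.1 / 45.1 = 3.196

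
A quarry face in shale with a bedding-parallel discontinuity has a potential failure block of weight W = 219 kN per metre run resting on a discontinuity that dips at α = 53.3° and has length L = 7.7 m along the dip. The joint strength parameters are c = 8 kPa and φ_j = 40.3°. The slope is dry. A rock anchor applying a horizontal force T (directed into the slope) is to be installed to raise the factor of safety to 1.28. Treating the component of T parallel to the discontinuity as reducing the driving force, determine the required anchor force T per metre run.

Resolving forces along and normal to the sliding plane, with the horizontal anchor force T adding T·sinα to the effective normal force and T·cosα acting up the plane against the driving force:
FS = [cL + (W cosα + T sinα) tanφ_j] / [W sinα − T cosα]
Without the anchor: N' = 130.9 kN/m, driving T_d = 175.6 kN/m, resisting R = 8·7.7 + 130.9·tan40.3° = 172.6 kN/m, FS = 0.98.
Setting FS = 1.28 and solving for T:
1.28·(175.6 − T cos53.3°) = 172.6 + T sin53.3°·tan40.3°
T·(sin53.3°·tan40.3° + 1.28·cos53.3°) = 1.28·175.6 − 172.6
T·(0.8018·0.8481 + 1.28·0.5976) = 224.8 − 172.6 = 52.2
T·1.4449 = 52.2
T = 36.1 kN/m

T = 36 kN/m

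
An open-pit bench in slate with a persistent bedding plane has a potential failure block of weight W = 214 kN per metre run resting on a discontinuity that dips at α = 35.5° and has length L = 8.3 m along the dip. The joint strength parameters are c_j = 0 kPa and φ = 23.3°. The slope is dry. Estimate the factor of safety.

FS = 0.60

Resolving the block weight along and normal to the plane and applying the Mohr–Coulomb strength on the joint:
N' = W cosα = 214·cos35.5° = 174.2 kN/m
Driving force T = W sinα = 214·sin35.5° = 124.3 kN/m
Resisting force R = c_j·L + N'·tanφ = 0·8.3 + 174.2·tan23.3° = 0.0 + 75.0 = 75.0 kN/m
FS = R / T = 75.0 / 124.3 = 0.604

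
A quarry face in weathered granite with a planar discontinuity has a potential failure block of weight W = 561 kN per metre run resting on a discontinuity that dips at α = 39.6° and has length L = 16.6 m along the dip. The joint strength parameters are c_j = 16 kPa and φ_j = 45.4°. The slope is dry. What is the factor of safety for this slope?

FS = 1.97

Resolving the block weight along and normal to the plane and applying the Mohr–Coulomb strength on the joint:
N' = W cosα = 561·cos39.6° = 432.3 kN/m
Driving force T = W sinα = 561·sin39.6° = 357.6 kN/m
Resisting force R = c_j·L + N'·tanφ_j = 16·16.6 + 432.3·tan45.4° = 265.6 + 438.3 = 703.9 kN/m
FS = R / T = 703.9 / 357.6 = 1.969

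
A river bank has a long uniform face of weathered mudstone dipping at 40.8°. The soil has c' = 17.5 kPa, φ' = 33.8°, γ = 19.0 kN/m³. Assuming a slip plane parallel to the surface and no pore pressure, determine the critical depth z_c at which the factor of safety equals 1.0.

z_c = 8.30 m

Setting FS = 1.00 in FS = [c' + γz cos²β tanφ'] / [γz sinβ cosβ] and solving for z:
z = c' / [γ cosβ (FS·sinβ − cosβ·tanφ')]
  = 17.5 / [19.0·cos40.8°·(1.00·sin40.8° − cos40.8°·tan33.8°)]
  = 17.5 / [19.0·0.7570·(1.00·0.6534 − 0.7570·0.6694)]
  = 17.5 / 2.1093 = 8.296 m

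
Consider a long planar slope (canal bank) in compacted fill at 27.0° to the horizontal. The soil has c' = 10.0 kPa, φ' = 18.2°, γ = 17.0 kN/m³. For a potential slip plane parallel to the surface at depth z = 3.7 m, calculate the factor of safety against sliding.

FS = 1.04

For an infinite slope with a slip plane parallel to the surface (no pore pressure): FS = [c' + γz cos²β tanφ'] / [γz sinβ cosβ].
γz = 17.0·3.7 = 62.90 kN/m²
Numerator = 10.0 + 62.90·cos²27.0°·tan18.2° = 10.0 + 62.90·0.7939·0.3288 = 26.418 kPa
Denominator = 62.90·sin27.0°·cos27.0° = 62.90·0.4540·0.8910 = 25.444 kPa
FS = 26.418 / 25.444 = 1.038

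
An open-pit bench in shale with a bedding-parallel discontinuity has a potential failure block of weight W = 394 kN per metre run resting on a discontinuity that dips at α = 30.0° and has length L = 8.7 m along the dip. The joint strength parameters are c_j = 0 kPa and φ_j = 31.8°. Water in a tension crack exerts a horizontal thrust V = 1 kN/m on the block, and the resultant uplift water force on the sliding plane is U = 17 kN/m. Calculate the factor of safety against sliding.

Resolving the block weight along and normal to the plane and applying the Mohr–Coulomb strength on the joint:
N' = W cosα − U − V sinα = 394·cos30.0° − 17 − 1·sin30.0° = 323.7 kN/m
Driving force T = W sinα + V cosα = 394·sin30.0° + 1·cos30.0° = 197.9 kN/m
Resisting force R = c_j·L + N'·tanφ_j = 0·8.7 + 323.7·tan31.8° = 0.0 + 200.7 = 200.7 kN/m
FS = R / T = 200.7 / 197.9 = 1.014

FS = 1.01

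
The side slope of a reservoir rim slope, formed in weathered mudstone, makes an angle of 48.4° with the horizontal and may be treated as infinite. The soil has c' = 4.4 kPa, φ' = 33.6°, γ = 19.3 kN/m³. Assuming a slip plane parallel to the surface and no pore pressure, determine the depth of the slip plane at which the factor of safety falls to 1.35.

Setting FS = 1.35 in FS = [c' + γz cos²β tanφ'] / [γz sinβ cosβ] and solving for z:
z = c' / [γ cosβ (FS·sinβ − cosβ·tanφ')]
  = 4.4 / [19.3·cos48.4°·(1.35·sin48.4° − cos48.4°·tan33.6°)]
  = 4.4 / [19.3·0.6639·(1.35·0.7478 − 0.6639·0.6644)]
  = 4.4 / 7.2836 = 0.604 m

z = 0.60 m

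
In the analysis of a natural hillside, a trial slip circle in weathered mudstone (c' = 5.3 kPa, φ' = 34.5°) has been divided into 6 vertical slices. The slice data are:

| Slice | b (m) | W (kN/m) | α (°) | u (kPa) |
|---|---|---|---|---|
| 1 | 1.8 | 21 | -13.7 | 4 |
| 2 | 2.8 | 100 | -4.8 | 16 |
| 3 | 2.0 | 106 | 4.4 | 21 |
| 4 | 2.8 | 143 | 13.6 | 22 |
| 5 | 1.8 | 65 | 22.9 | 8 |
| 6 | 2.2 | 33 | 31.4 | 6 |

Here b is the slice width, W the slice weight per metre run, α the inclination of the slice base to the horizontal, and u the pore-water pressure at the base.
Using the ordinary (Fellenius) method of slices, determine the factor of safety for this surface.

Ordinary method of slices: FS = Σ[c'·Δl_i + (W_i cosα_i − u_i·Δl_i)·tanφ'] / Σ W_i sinα_i, with Δl_i = b_i / cosα_i.
Slice 1: Δl = 1.8/cos(-13.7°) = 1.853 m; N'_1 = 21·cos(-13.7°) − 4·1.853 = 13.0; c'Δl = 9.82; W sinα = -5.0
Slice 2: Δl = 2.8/cos(-4.8°) = 2.810 m; N'_2 = 100·cos(-4.8°) − 16·2.810 = 54.7; c'Δl = 14.89; W sinα = -8.4
Slice 3: Δl = 2.0/cos4.4° = 2.006 m; N'_3 = 106·cos4.4° − 21·2.006 = 63.6; c'Δl = 10.63; W sinα = 8.1
Slice 4: Δl = 2.8/cos13.6° = 2.881 m; N'_4 = 143·cos13.6° − 22·2.881 = 75.6; c'Δl = 15.27; W sinα = 33.6
Slice 5: Δl = 1.8/cos22.9° = 1.954 m; N'_5 = 65·cos22.9° − 8·1.954 = 44.2; c'Δl = 10.36; W sinα = 25.3
Slice 6: Δl = 2.2/cos31.4° = 2.577 m; N'_6 = 33·cos31.4° − 6·2.577 = 12.7; c'Δl = 13.66; W sinα = 17.2
Σc'Δl = 74.6 kN/m; ΣN' = 263.8 kN/m; ΣW sinα = 70.9 kN/m
Resisting = 74.6 + 263.8·tan34.5° = 74.6 + 181.3 = 255.9 kN/m
FS = 255.9 / 70.9 = 3.610

FS = 3.61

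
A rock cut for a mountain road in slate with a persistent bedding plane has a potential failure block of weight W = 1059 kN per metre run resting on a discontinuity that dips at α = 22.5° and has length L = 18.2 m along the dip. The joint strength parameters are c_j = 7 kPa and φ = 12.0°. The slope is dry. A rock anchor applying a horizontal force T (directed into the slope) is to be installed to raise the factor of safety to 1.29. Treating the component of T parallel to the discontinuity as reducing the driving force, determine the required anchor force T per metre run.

T = 147 kN/m

Resolving forces along and normal to the sliding plane, with the horizontal anchor force T adding T·sinα to the effective normal force and T·cosα acting up the plane against the driving force:
FS = [c_jL + (W cosα + T sinα) tanφ] / [W sinα − T cosα]
Without the anchor: N' = 978.4 kN/m, driving T_d = 405.3 kN/m, resisting R = 7·18.2 + 978.4·tan12.0° = 335.4 kN/m, FS = 0.83.
Setting FS = 1.29 and solving for T:
1.29·(405.3 − T cos22.5°) = 335.4 + T sin22.5°·tan12.0°
T·(sin22.5°·tan12.0° + 1.29·cos22.5°) = 1.29·405.3 − 335.4
T·(0.3827·0.2126 + 1.29·0.9239) = 522.8 − 335.4 = 187.4
T·1.2731 = 187.4
T = 147.2 kN/m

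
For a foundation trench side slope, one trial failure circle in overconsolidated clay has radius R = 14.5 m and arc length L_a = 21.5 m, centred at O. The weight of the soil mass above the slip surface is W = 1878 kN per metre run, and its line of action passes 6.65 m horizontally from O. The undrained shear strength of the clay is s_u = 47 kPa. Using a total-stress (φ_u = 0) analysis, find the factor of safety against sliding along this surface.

Taking moments about the centre O, the resisting moment is provided by the undrained shear strength acting along the arc:
M_R = s_u·L_a·R = 47·21.50·14.5 = 14652.2 kN·m/m
M_D = W·d = 1878·6.65 = 12488.7 kN·m/m
FS = M_R / M_D = 14652.2 / 12488.7 = 1.173

FS = 1.17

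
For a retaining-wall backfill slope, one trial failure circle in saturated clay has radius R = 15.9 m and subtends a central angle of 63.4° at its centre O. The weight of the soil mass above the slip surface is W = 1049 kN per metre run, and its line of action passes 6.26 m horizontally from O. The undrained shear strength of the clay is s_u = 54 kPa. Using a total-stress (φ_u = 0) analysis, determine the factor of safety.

Taking moments about the centre O, the resisting moment is provided by the undrained shear strength acting along the arc:
Arc length L_a = R·θ = 15.9·(63.4°·π/180) = 15.9·1.1065 = 17.59 m
M_R = s_u·L_a·R = 54·17.59·15.9 = 15106.2 kN·m/m
M_D = W·d = 1049·6.26 = 6566.7 kN·m/m
FS = M_R / M_D = 15106.2 / 6566.7 = 2.300

FS = 2.30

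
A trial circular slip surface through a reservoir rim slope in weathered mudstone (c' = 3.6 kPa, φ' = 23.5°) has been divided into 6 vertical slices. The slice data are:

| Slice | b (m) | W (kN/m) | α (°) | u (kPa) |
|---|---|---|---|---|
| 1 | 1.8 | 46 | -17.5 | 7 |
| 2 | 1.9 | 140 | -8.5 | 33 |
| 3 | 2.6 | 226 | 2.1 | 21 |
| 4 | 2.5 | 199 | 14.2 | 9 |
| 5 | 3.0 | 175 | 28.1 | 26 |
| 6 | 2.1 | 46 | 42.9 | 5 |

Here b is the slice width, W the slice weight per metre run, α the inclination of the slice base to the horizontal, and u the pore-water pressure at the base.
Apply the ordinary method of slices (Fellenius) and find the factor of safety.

Ordinary method of slices: FS = Σ[c'·Δl_i + (W_i cosα_i − u_i·Δl_i)·tanφ'] / Σ W_i sinα_i, with Δl_i = b_i / cosα_i.
Slice 1: Δl = 1.8/cos(-17.5°) = 1.887 m; N'_1 = 46·cos(-17.5°) − 7·1.887 = 30.7; c'Δl = 6.79; W sinα = -13.8
Slice 2: Δl = 1.9/cos(-8.5°) = 1.921 m; N'_2 = 140·cos(-8.5°) − 33·1.921 = 75.1; c'Δl = 6.92; W sinα = -20.7
Slice 3: Δl = 2.6/cos2.1° = 2.602 m; N'_3 = 226·cos2.1° − 21·2.602 = 171.2; c'Δl = 9.37; W sinα = 8.3
Slice 4: Δl = 2.5/cos14.2° = 2.579 m; N'_4 = 199·cos14.2° − 9·2.579 = 169.7; c'Δl = 9.28; W sinα = 48.8
Slice 5: Δl = 3.0/cos28.1° = 3.401 m; N'_5 = 175·cos28.1° − 26·3.401 = 65.9; c'Δl = 12.24; W sinα = 82.4
Slice 6: Δl = 2.1/cos42.9° = 2.867 m; N'_6 = 46·cos42.9° − 5·2.867 = 19.4; c'Δl = 10.32; W sinα = 31.3
Σc'Δl = 54.9 kN/m; ΣN' = 532.0 kN/m; ΣW sinα = 136.3 kN/m
Resisting = 54.9 + 532.0·tan23.5° = 54.9 + 231.3 = 286.2 kN/m
FS = 286.2 / 136.3 = 2.100

FS = 2.10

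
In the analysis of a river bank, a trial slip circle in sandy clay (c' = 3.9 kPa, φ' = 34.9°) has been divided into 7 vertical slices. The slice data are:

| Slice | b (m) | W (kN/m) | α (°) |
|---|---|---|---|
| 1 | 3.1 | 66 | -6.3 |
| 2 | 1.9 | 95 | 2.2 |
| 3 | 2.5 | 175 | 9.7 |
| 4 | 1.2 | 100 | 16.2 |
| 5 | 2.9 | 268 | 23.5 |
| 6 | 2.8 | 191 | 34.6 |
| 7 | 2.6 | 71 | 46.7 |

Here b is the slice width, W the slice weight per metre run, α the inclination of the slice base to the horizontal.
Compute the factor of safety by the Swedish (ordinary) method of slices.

FS = 2.15

Ordinary method of slices: FS = Σ[c'·Δl_i + (W_i cosα_i)·tanφ'] / Σ W_i sinα_i, with Δl_i = b_i / cosα_i.
Slice 1: Δl = 3.1/cos(-6.3°) = 3.119 m; N'_1 = 66·cos(-6.3°) = 65.6; c'Δl = 12.16; W sinα = -7.2
Slice 2: Δl = 1.9/cos2.2° = 1.901 m; N'_2 = 95·cos2.2° = 94.9; c'Δl = 7.42; W sinα = 3.6
Slice 3: Δl = 2.5/cos9.7° = 2.536 m; N'_3 = 175·cos9.7° = 172.5; c'Δl = 9.89; W sinα = 29.5
Slice 4: Δl = 1.2/cos16.2° = 1.250 m; N'_4 = 100·cos16.2° = 96.0; c'Δl = 4.87; W sinα = 27.9
Slice 5: Δl = 2.9/cos23.5° = 3.162 m; N'_5 = 268·cos23.5° = 245.8; c'Δl = 12.33; W sinα = 106.9
Slice 6: Δl = 2.8/cos34.6° = 3.402 m; N'_6 = 191·cos34.6° = 157.2; c'Δl = 13.27; W sinα = 108.5
Slice 7: Δl = 2.6/cos46.7° = 3.791 m; N'_7 = 71·cos46.7° = 48.7; c'Δl = 14.79; W sinα = 51.7
Σc'Δl = 74.7 kN/m; ΣN' = 880.7 kN/m; ΣW sinα = 320.8 kN/m
Resisting = 74.7 + 880.7·tan34.9° = 74.7 + 614.4 = 689.1 kN/m
FS = 689.1 / 320.8 = 2.148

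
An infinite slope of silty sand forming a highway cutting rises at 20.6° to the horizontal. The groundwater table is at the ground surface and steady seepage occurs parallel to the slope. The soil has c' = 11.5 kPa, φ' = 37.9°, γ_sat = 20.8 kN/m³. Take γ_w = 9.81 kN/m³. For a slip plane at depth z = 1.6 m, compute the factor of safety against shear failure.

With seepage parallel to the slope and the water table at the surface, the effective normal stress on the slip plane uses the buoyant unit weight γ' = γ_sat − γ_w while the driving shear stress uses γ_sat:
FS = [c' + γ' z cos²β tanφ'] / [γ_sat z sinβ cosβ]
γ' = 20.8 − 9.81 = 10.99 kN/m³
Numerator = 11.5 + 10.99·1.6·cos²20.6°·tan37.9° = 11.5 + 10.99·1.6·0.8762·0.7785 = 23.494 kPa
Denominator = 20.8·1.6·sin20.6°·cos20.6° = 20.8·1.6·0.3518·0.9361 = 10.961 kPa
FS = 23.494 / 10.961 = 2.144

FS = 2.14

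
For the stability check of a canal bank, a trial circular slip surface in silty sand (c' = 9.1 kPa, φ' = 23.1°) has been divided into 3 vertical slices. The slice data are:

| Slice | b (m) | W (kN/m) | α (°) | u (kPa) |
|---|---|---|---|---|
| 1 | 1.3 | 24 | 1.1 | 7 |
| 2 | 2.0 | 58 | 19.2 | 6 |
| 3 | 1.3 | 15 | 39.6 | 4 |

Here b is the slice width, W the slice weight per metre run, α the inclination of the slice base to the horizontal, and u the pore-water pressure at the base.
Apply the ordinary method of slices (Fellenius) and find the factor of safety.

Ordinary method of slices: FS = Σ[c'·Δl_i + (W_i cosα_i − u_i·Δl_i)·tanφ'] / Σ W_i sinα_i, with Δl_i = b_i / cosα_i.
Slice 1: Δl = 1.3/cos1.1° = 1.300 m; N'_1 = 24·cos1.1° − 7·1.300 = 14.9; c'Δl = 11.83; W sinα = 0.5
Slice 2: Δl = 2.0/cos19.2° = 2.118 m; N'_2 = 58·cos19.2° − 6·2.118 = 42.1; c'Δl = 19.27; W sinα = 19.1
Slice 3: Δl = 1.3/cos39.6° = 1.687 m; N'_3 = 15·cos39.6° − 4·1.687 = 4.8; c'Δl = 15.35; W sinα = 9.6
Σc'Δl = 46.5 kN/m; ΣN' = 61.8 kN/m; ΣW sinα = 29.1 kN/m
Resisting = 46.5 + 61.8·tan23.1° = 46.5 + 26.3 = 72.8 kN/m
FS = 72.8 / 29.1 = 2.502

FS = 2.50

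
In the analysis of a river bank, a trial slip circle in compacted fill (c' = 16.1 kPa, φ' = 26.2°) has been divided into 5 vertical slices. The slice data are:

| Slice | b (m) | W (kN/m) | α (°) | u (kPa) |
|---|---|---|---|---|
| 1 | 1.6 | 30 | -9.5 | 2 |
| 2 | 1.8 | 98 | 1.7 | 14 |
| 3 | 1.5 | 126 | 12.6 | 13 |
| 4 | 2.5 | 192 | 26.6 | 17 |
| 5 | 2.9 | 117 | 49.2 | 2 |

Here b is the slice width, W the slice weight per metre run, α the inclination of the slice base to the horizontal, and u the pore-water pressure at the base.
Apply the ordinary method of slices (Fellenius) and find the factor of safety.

FS = 1.95

Ordinary method of slices: FS = Σ[c'·Δl_i + (W_i cosα_i − u_i·Δl_i)·tanφ'] / Σ W_i sinα_i, with Δl_i = b_i / cosα_i.
Slice 1: Δl = 1.6/cos(-9.5°) = 1.622 m; N'_1 = 30·cos(-9.5°) − 2·1.622 = 26.3; c'Δl = 26.12; W sinα = -5.0
Slice 2: Δl = 1.8/cos1.7° = 1.801 m; N'_2 = 98·cos1.7° − 14·1.801 = 72.7; c'Δl = 28.99; W sinα = 2.9
Slice 3: Δl = 1.5/cos12.6° = 1.537 m; N'_3 = 126·cos12.6° − 13·1.537 = 103.0; c'Δl = 24.75; W sinα = 27.5
Slice 4: Δl = 2.5/cos26.6° = 2.796 m; N'_4 = 192·cos26.6° − 17·2.796 = 124.1; c'Δl = 45.01; W sinα = 86.0
Slice 5: Δl = 2.9/cos49.2° = 4.438 m; N'_5 = 117·cos49.2° − 2·4.438 = 67.6; c'Δl = 71.45; W sinα = 88.6
Σc'Δl = 196.3 kN/m; ΣN' = 393.8 kN/m; ΣW sinα = 200.0 kN/m
Resisting = 196.3 + 393.8·tan26.2° = 196.3 + 193.8 = 390.1 kN/m
FS = 390.1 / 200.0 = 1.951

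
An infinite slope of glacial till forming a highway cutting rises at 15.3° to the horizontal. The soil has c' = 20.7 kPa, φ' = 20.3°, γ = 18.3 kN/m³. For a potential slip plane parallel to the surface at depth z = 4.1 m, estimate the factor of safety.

FS = 2.44

For an infinite slope with a slip plane parallel to the surface (no pore pressure): FS = [c' + γz cos²β tanφ'] / [γz sinβ cosβ].
γz = 18.3·4.1 = 75.03 kN/m²
Numerator = 20.7 + 75.03·cos²15.3°·tan20.3° = 20.7 + 75.03·0.9304·0.3699 = 46.522 kPa
Denominator = 75.03·sin15.3°·cos15.3° = 75.03·0.2639·0.9646 = 19.097 kPa
FS = 46.522 / 19.097 = 2.436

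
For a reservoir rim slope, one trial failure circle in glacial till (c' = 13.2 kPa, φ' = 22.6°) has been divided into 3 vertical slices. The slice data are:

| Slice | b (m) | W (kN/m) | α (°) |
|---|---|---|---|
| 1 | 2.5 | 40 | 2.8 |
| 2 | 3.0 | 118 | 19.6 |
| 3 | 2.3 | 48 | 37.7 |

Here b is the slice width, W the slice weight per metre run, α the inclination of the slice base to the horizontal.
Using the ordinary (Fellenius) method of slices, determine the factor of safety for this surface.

Ordinary method of slices: FS = Σ[c'·Δl_i + (W_i cosα_i)·tanφ'] / Σ W_i sinα_i, with Δl_i = b_i / cosα_i.
Slice 1: Δl = 2.5/cos2.8° = 2.503 m; N'_1 = 40·cos2.8° = 40.0; c'Δl = 33.04; W sinα = 2.0
Slice 2: Δl = 3.0/cos19.6° = 3.185 m; N'_2 = 118·cos19.6° = 111.2; c'Δl = 42.04; W sinα = 39.6
Slice 3: Δl = 2.3/cos37.7° = 2.907 m; N'_3 = 48·cos37.7° = 38.0; c'Δl = 38.37; W sinα = 29.4
Σc'Δl = 113.4 kN/m; ΣN' = 189.1 kN/m; ΣW sinα = 70.9 kN/m
Resisting = 113.4 + 189.1·tan22.6° = 113.4 + 78.7 = 192.2 kN/m
FS = 192.2 / 70.9 = 2.711

FS = 2.71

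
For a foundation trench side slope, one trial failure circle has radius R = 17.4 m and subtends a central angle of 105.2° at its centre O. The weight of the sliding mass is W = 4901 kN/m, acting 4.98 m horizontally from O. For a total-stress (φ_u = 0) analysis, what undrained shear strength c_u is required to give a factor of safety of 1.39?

FS = c_u·L_a·R / (W·d), so c_u = FS·W·d / (L_a·R).
Arc length L_a = R·θ = 17.4·(105.2°·π/180) = 17.4·1.8361 = 31.95 m
c_u = 1.39·4901·4.98 / (31.95·17.4) = 33925.7 / 555.89 = 61.03 kPa

c_u = 61.0 kPa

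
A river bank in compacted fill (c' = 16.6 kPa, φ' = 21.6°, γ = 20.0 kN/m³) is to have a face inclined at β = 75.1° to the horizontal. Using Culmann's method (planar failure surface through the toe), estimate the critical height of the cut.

H_c = 7.36 m

Culmann's analysis gives the critical failure plane at α_cr = (β + φ')/2 = (75.1 + 21.6)/2 = 48.3°, and the critical height
H_c = (4c'/γ) · sinβ cosφ' / [1 − cos(β − φ')]
    = (4·16.6/20.0) · sin75.1°·cos21.6° / [1 − cos(53.5°)]
    = 3.320 · 0.9664·0.9298 / [1 − 0.5948]
    = 3.320 · 0.8985 / 0.4052
    = 7.36 m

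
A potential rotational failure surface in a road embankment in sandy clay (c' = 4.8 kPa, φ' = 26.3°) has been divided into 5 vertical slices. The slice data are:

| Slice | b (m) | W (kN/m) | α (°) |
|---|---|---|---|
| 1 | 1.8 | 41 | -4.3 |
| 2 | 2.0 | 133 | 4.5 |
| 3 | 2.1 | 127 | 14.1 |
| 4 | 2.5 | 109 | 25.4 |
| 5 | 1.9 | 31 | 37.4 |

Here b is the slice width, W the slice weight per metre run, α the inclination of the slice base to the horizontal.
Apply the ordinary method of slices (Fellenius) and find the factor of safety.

FS = 2.51

Ordinary method of slices: FS = Σ[c'·Δl_i + (W_i cosα_i)·tanφ'] / Σ W_i sinα_i, with Δl_i = b_i / cosα_i.
Slice 1: Δl = 1.8/cos(-4.3°) = 1.805 m; N'_1 = 41·cos(-4.3°) = 40.9; c'Δl = 8.66; W sinα = -3.1
Slice 2: Δl = 2.0/cos4.5° = 2.006 m; N'_2 = 133·cos4.5° = 132.6; c'Δl = 9.63; W sinα = 10.4
Slice 3: Δl = 2.1/cos14.1° = 2.165 m; N'_3 = 127·cos14.1° = 123.2; c'Δl = 10.39; W sinα = 30.9
Slice 4: Δl = 2.5/cos25.4° = 2.768 m; N'_4 = 109·cos25.4° = 98.5; c'Δl = 13.28; W sinα = 46.8
Slice 5: Δl = 1.9/cos37.4° = 2.392 m; N'_5 = 31·cos37.4° = 24.6; c'Δl = 11.48; W sinα = 18.8
Σc'Δl = 53.5 kN/m; ΣN' = 419.7 kN/m; ΣW sinα = 103.9 kN/m
Resisting = 53.5 + 419.7·tan26.3° = 53.5 + 207.4 = 260.9 kN/m
FS = 260.9 / 103.9 = 2.511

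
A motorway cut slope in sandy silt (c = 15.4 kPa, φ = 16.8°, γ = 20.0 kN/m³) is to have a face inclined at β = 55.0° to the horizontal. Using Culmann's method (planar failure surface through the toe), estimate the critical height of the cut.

H_c = 11.28 m

Culmann's analysis gives the critical failure plane at α_cr = (β + φ)/2 = (55.0 + 16.8)/2 = 35.9°, and the critical height
H_c = (4c/γ) · sinβ cosφ / [1 − cos(β − φ)]
    = (4·15.4/20.0) · sin55.0°·cos16.8° / [1 − cos(38.2°)]
    = 3.080 · 0.8192·0.9573 / [1 − 0.7859]
    = 3.080 · 0.7842 / 0.2141
    = 11.28 m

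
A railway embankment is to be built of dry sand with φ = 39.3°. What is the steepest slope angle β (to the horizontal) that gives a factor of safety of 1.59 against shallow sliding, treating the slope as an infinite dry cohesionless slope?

β = 27.2°

For an infinite dry cohesionless slope FS = tanφ/tanβ, so tanβ = tanφ / FS.
tanβ = tan39.3° / 1.59 = 0.8185 / 1.59 = 0.5148
β = arctan(0.5148) = 27.24°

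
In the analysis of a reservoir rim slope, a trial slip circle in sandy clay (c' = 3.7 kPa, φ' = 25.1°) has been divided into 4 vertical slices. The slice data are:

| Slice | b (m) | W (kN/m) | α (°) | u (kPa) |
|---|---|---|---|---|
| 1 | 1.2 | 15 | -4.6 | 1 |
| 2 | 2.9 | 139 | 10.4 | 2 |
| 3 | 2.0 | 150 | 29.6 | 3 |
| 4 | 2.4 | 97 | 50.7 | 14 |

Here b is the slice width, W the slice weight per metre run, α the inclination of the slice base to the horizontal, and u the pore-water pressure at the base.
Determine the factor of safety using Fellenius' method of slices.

FS = 0.97

Ordinary method of slices: FS = Σ[c'·Δl_i + (W_i cosα_i − u_i·Δl_i)·tanφ'] / Σ W_i sinα_i, with Δl_i = b_i / cosα_i.
Slice 1: Δl = 1.2/cos(-4.6°) = 1.204 m; N'_1 = 15·cos(-4.6°) − 1·1.204 = 13.7; c'Δl = 4.45; W sinα = -1.2
Slice 2: Δl = 2.9/cos10.4° = 2.948 m; N'_2 = 139·cos10.4° − 2·2.948 = 130.8; c'Δl = 10.91; W sinα = 25.1
Slice 3: Δl = 2.0/cos29.6° = 2.300 m; N'_3 = 150·cos29.6° − 3·2.300 = 123.5; c'Δl = 8.51; W sinα = 74.1
Slice 4: Δl = 2.4/cos50.7° = 3.789 m; N'_4 = 97·cos50.7° − 14·3.789 = 8.4; c'Δl = 14.02; W sinα = 75.1
Σc'Δl = 37.9 kN/m; ΣN' = 276.5 kN/m; ΣW sinα = 173.0 kN/m
Resisting = 37.9 + 276.5·tan25.1° = 37.9 + 129.5 = 167.4 kN/m
FS = 167.4 / 173.0 = 0.967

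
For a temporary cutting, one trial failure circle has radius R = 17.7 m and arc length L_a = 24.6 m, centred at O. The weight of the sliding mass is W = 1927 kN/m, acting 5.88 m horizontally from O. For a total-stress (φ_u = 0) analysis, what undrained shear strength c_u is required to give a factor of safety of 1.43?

FS = c_u·L_a·R / (W·d), so c_u = FS·W·d / (L_a·R).
c_u = 1.43·1927·5.88 / (24.60·17.7) = 16203.0 / 435.42 = 37.21 kPa

c_u = 37.2 kPa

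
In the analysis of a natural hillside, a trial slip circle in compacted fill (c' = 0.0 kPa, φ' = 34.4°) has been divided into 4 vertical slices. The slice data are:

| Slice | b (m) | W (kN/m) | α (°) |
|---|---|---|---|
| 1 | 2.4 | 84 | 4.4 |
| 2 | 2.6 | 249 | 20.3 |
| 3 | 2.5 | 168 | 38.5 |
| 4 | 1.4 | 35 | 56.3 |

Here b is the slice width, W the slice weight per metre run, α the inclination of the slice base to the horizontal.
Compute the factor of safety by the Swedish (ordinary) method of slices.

Ordinary method of slices: FS = Σ[c'·Δl_i + (W_i cosα_i)·tanφ'] / Σ W_i sinα_i, with Δl_i = b_i / cosα_i.
Slice 1: Δl = 2.4/cos4.4° = 2.407 m; N'_1 = 84·cos4.4° = 83.8; c'Δl = 0.00; W sinα = 6.4
Slice 2: Δl = 2.6/cos20.3° = 2.772 m; N'_2 = 249·cos20.3° = 233.5; c'Δl = 0.00; W sinα = 86.4
Slice 3: Δl = 2.5/cos38.5° = 3.194 m; N'_3 = 168·cos38.5° = 131.5; c'Δl = 0.00; W sinα = 104.6
Slice 4: Δl = 1.4/cos56.3° = 2.523 m; N'_4 = 35·cos56.3° = 19.4; c'Δl = 0.00; W sinα = 29.1
Σc'Δl = 0.0 kN/m; ΣN' = 468.2 kN/m; ΣW sinα = 226.5 kN/m
Resisting = 0.0 + 468.2·tan34.4° = 0.0 + 320.6 = 320.6 kN/m
FS = 320.6 / 226.5 = 1.415

FS = 1.42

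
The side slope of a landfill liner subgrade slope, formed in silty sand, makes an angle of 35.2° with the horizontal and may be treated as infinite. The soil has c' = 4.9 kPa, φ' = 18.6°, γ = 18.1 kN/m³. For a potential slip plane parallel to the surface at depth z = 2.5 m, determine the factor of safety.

For an infinite slope with a slip plane parallel to the surface (no pore pressure): FS = [c' + γz cos²β tanφ'] / [γz sinβ cosβ].
γz = 18.1·2.5 = 45.25 kN/m²
Numerator = 4.9 + 45.25·cos²35.2°·tan18.6° = 4.9 + 45.25·0.6677·0.3365 = 15.068 kPa
Denominator = 45.25·sin35.2°·cos35.2° = 45.25·0.5764·0.8171 = 21.314 kPa
FS = 15.068 / 21.314 = 0.707

FS = 0.71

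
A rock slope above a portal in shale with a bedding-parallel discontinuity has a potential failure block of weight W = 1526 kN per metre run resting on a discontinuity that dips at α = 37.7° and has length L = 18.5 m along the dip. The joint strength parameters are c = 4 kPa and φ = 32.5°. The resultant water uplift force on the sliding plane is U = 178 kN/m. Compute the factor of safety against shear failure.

FS = 0.78

Resolving the block weight along and normal to the plane and applying the Mohr–Coulomb strength on the joint:
N' = W cosα − U = 1526·cos37.7° − 178 = 1029.4 kN/m
Driving force T = W sinα = 1526·sin37.7° = 933.2 kN/m
Resisting force R = c·L + N'·tanφ = 4·18.5 + 1029.4·tan32.5° = 74.0 + 655.8 = 729.8 kN/m
FS = R / T = 729.8 / 933.2 = 0.782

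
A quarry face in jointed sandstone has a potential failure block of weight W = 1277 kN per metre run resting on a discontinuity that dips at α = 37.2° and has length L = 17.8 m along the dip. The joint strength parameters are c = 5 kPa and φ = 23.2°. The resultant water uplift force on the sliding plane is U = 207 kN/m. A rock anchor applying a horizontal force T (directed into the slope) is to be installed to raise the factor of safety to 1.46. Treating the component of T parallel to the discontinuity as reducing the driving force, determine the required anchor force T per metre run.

T = 486 kN/m

Resolving forces along and normal to the sliding plane, with the horizontal anchor force T adding T·sinα to the effective normal force and T·cosα acting up the plane against the driving force:
FS = [cL + (W cosα − U + T sinα) tanφ] / [W sinα − T cosα]
Without the anchor: N' = 810.2 kN/m, driving T_d = 772.1 kN/m, resisting R = 5·17.8 + 810.2·tan23.2° = 436.2 kN/m, FS = 0.57.
Setting FS = 1.46 and solving for T:
1.46·(772.1 − T cos37.2°) = 436.2 + T sin37.2°·tan23.2°
T·(sin37.2°·tan23.2° + 1.46·cos37.2°) = 1.46·772.1 − 436.2
T·(0.6046·0.4286 + 1.46·0.7965) = 1127.2 − 436.2 = 691.0
T·1.4221 = 691.0
T = 485.9 kN/m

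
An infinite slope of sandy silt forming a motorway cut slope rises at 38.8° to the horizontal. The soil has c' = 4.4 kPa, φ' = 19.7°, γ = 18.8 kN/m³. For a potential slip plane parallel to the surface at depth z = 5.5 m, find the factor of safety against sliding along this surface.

FS = 0.53

For an infinite slope with a slip plane parallel to the surface (no pore pressure): FS = [c' + γz cos²β tanφ'] / [γz sinβ cosβ].
γz = 18.8·5.5 = 103.40 kN/m²
Numerator = 4.4 + 103.40·cos²38.8°·tan19.7° = 4.4 + 103.40·0.6074·0.3581 = 26.886 kPa
Denominator = 103.40·sin38.8°·cos38.8° = 103.40·0.6266·0.7793 = 50.494 kPa
FS = 26.886 / 50.494 = 0.532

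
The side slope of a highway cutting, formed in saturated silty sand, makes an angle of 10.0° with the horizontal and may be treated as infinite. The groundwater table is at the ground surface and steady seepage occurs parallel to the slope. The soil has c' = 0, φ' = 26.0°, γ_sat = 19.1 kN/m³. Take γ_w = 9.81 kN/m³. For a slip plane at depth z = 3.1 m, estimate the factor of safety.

With seepage parallel to the slope and the water table at the surface, the effective normal stress on the slip plane uses the buoyant unit weight γ' = γ_sat − γ_w while the driving shear stress uses γ_sat:
FS = [c' + γ' z cos²β tanφ'] / [γ_sat z sinβ cosβ]
(For c' = 0 this reduces to FS = (γ'/γ_sat)·tanφ'/tanβ.)
γ' = 19.1 − 9.81 = 9.29 kN/m³
Numerator = 0.0 + 9.29·3.1·cos²10.0°·tan26.0° = 0.0 + 9.29·3.1·0.9698·0.4877 = 13.623 kPa
Denominator = 19.1·3.1·sin10.0°·cos10.0° = 19.1·3.1·0.1736·0.9848 = 10.126 kPa
FS = 13.623 / 10.126 = 1.345

FS = 1.35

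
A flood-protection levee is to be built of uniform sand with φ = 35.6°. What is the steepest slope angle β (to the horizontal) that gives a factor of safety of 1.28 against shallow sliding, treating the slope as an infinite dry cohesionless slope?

For an infinite dry cohesionless slope FS = tanφ/tanβ, so tanβ = tanφ / FS.
tanβ = tan35.6° / 1.28 = 0.7159 / 1.28 = 0.5593
β = arctan(0.5593) = 29.22°

β = 29.2°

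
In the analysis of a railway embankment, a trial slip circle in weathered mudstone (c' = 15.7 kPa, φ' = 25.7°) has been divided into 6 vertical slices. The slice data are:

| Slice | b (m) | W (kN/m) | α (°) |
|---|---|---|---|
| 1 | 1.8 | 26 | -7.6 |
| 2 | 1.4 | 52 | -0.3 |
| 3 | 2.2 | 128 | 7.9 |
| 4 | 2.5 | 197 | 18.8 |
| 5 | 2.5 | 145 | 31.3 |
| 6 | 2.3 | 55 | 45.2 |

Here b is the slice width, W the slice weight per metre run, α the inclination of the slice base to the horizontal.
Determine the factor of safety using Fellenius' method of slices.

FS = 2.56

Ordinary method of slices: FS = Σ[c'·Δl_i + (W_i cosα_i)·tanφ'] / Σ W_i sinα_i, with Δl_i = b_i / cosα_i.
Slice 1: Δl = 1.8/cos(-7.6°) = 1.816 m; N'_1 = 26·cos(-7.6°) = 25.8; c'Δl = 28.51; W sinα = -3.4
Slice 2: Δl = 1.4/cos(-0.3°) = 1.400 m; N'_2 = 52·cos(-0.3°) = 52.0; c'Δl = 21.98; W sinα = -0.3
Slice 3: Δl = 2.2/cos7.9° = 2.221 m; N'_3 = 128·cos7.9° = 126.8; c'Δl = 34.87; W sinα = 17.6
Slice 4: Δl = 2.5/cos18.8° = 2.641 m; N'_4 = 197·cos18.8° = 186.5; c'Δl = 41.46; W sinα = 63.5
Slice 5: Δl = 2.5/cos31.3° = 2.926 m; N'_5 = 145·cos31.3° = 123.9; c'Δl = 45.94; W sinα = 75.3
Slice 6: Δl = 2.3/cos45.2° = 3.264 m; N'_6 = 55·cos45.2° = 38.8; c'Δl = 51.25; W sinα = 39.0
Σc'Δl = 224.0 kN/m; ΣN' = 553.7 kN/m; ΣW sinα = 191.7 kN/m
Resisting = 224.0 + 553.7·tan25.7° = 224.0 + 266.5 = 490.5 kN/m
FS = 490.5 / 191.7 = 2.558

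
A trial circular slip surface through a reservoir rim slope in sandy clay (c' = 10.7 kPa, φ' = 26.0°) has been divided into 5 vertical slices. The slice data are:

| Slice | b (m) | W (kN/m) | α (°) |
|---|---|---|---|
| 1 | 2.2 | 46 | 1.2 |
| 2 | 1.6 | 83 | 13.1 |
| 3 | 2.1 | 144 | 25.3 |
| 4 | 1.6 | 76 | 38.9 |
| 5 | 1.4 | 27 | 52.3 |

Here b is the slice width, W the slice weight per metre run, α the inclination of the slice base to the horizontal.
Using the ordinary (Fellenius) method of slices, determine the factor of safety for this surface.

FS = 1.83

Ordinary method of slices: FS = Σ[c'·Δl_i + (W_i cosα_i)·tanφ'] / Σ W_i sinα_i, with Δl_i = b_i / cosα_i.
Slice 1: Δl = 2.2/cos1.2° = 2.200 m; N'_1 = 46·cos1.2° = 46.0; c'Δl = 23.55; W sinα = 1.0
Slice 2: Δl = 1.6/cos13.1° = 1.643 m; N'_2 = 83·cos13.1° = 80.8; c'Δl = 17.58; W sinα = 18.8
Slice 3: Δl = 2.1/cos25.3° = 2.323 m; N'_3 = 144·cos25.3° = 130.2; c'Δl = 24.85; W sinα = 61.5
Slice 4: Δl = 1.6/cos38.9° = 2.056 m; N'_4 = 76·cos38.9° = 59.1; c'Δl = 22.00; W sinα = 47.7
Slice 5: Δl = 1.4/cos52.3° = 2.289 m; N'_5 = 27·cos52.3° = 16.5; c'Δl = 24.50; W sinα = 21.4
Σc'Δl = 112.5 kN/m; ΣN' = 332.7 kN/m; ΣW sinα = 150.4 kN/m
Resisting = 112.5 + 332.7·tan26.0° = 112.5 + 162.3 = 274.7 kN/m
FS = 274.7 / 150.4 = 1.827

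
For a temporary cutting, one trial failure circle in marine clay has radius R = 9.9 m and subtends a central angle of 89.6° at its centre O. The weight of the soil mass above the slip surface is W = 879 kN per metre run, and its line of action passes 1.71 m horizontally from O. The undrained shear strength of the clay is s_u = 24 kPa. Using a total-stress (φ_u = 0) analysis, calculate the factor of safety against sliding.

Taking moments about the centre O, the resisting moment is provided by the undrained shear strength acting along the arc:
Arc length L_a = R·θ = 9.9·(89.6°·π/180) = 9.9·1.5638 = 15.48 m
M_R = s_u·L_a·R = 24·15.48·9.9 = 3678.5 kN·m/m
M_D = W·d = 879·1.71 = 1503.1 kN·m/m
FS = M_R / M_D = 3678.5 / 1503.1 = 2.447

FS = 2.45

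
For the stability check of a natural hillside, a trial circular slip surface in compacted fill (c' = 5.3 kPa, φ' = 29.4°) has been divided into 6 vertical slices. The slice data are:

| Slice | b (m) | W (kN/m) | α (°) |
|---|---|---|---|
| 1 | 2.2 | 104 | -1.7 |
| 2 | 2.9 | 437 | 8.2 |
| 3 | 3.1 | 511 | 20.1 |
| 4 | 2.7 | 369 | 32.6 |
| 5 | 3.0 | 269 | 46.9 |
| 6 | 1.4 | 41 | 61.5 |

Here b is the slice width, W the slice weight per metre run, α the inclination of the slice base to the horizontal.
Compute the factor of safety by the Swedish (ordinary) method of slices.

FS = 1.45

Ordinary method of slices: FS = Σ[c'·Δl_i + (W_i cosα_i)·tanφ'] / Σ W_i sinα_i, with Δl_i = b_i / cosα_i.
Slice 1: Δl = 2.2/cos(-1.7°) = 2.201 m; N'_1 = 104·cos(-1.7°) = 104.0; c'Δl = 11.67; W sinα = -3.1
Slice 2: Δl = 2.9/cos8.2° = 2.930 m; N'_2 = 437·cos8.2° = 432.5; c'Δl = 15.53; W sinα = 62.3
Slice 3: Δl = 3.1/cos20.1° = 3.301 m; N'_3 = 511·cos20.1° = 479.9; c'Δl = 17.50; W sinα = 175.6
Slice 4: Δl = 2.7/cos32.6° = 3.205 m; N'_4 = 369·cos32.6° = 310.9; c'Δl = 16.99; W sinα = 198.8
Slice 5: Δl = 3.0/cos46.9° = 4.391 m; N'_5 = 269·cos46.9° = 183.8; c'Δl = 23.27; W sinα = 196.4
Slice 6: Δl = 1.4/cos61.5° = 2.934 m; N'_6 = 41·cos61.5° = 19.6; c'Δl = 15.55; W sinα = 36.0
Σc'Δl = 100.5 kN/m; ΣN' = 1530.6 kN/m; ΣW sinα = 666.1 kN/m
Resisting = 100.5 + 1530.6·tan29.4° = 100.5 + 862.4 = 962.9 kN/m
FS = 962.9 / 666.1 = 1.446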